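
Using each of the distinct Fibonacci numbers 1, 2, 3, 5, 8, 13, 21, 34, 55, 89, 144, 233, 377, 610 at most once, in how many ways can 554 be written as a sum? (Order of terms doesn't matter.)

3

Starting from the Zeckendorf form and repeatedly splitting a term F_k into F_{k−1} + F_{k−2} (when neither is already used) reaches every representation.
554 = 377+144+21+8+3+1 = 377+89+55+21+8+3+1 = 233+144+89+55+21+8+3+1 — 3 representations.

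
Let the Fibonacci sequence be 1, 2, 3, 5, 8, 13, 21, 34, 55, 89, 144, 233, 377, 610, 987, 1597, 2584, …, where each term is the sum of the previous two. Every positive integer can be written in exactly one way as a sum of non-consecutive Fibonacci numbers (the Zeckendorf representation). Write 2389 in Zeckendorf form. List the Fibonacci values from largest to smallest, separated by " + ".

1597 + 610 + 144 + 34 + 3 + 1

take 1597 (≤ 2389); 2389 − 1597 = 792
take 610 (≤ 792); 792 − 610 = 182
take 144 (≤ 182); 182 − 144 = 38
take 34 (≤ 38); 38 − 34 = 4
take 3 (≤ 4); 4 − 3 = 1
take 1 (≤ 1); 1 − 1 = 0
So 2389 = 1597 + 610 + 144 + 34 + 3 + 1, with no two terms consecutive in the sequence.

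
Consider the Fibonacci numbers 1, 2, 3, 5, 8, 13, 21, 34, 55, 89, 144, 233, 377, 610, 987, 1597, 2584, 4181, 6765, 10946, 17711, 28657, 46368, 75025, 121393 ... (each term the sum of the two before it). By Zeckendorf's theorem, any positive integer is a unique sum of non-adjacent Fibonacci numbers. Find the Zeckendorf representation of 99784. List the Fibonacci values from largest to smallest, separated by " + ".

Greedy algorithm:
75025 ≤ 99784 < 121393, so take 75025; remainder 24759
17711 ≤ 24759 < 28657, so take 17711; remainder 7048
6765 ≤ 7048 < 10946, so take 6765; remainder 283
233 ≤ 283 < 377, so take 233; remainder 50
34 ≤ 50 < 55, so take 34; remainder 16
13 ≤ 16 < 21, so take 13; remainder 3
3 ≤ 3 < 5, so take 3; remainder 0
So 99784 = 75025 + 17711 + 6765 + 233 + 34 + 13 + 3, with no two terms consecutive in the sequence.

75025 + 17711 + 6765 + 233 + 34 + 13 + 3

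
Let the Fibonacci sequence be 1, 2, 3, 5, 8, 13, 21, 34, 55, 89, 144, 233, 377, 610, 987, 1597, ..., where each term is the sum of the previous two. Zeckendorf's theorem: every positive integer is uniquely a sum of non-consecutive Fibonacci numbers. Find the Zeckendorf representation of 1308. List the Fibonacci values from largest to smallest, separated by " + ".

Greedy algorithm:
largest Fibonacci ≤ 1308 is 987; 1308 − 987 = 321
largest Fibonacci ≤ 321 is 233; 321 − 233 = 88
largest Fibonacci ≤ 88 is 55; 88 − 55 = 33
largest Fibonacci ≤ 33 is 21; 33 − 21 = 12
largest Fibonacci ≤ 12 is 8; 12 − 8 = 4
largest Fibonacci ≤ 4 is 3; 4 − 3 = 1
largest Fibonacci ≤ 1 is 1; 1 − 1 = 0
So 1308 = 987 + 233 + 55 + 21 + 8 + 3 + 1, with no two terms consecutive in the sequence.

987 + 233 + 55 + 21 + 8 + 3 + 1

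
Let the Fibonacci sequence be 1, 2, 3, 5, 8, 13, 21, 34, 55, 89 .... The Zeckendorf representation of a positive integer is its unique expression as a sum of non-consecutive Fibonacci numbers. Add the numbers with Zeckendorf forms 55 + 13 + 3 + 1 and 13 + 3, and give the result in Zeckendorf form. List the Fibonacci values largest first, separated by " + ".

55 + 21 + 8 + 3 + 1

The two numbers are 72 and 16, so their sum is 88.
55 ≤ 88 < 89, so take 55; remainder 33
21 ≤ 33 < 34, so take 21; remainder 12
8 ≤ 12 < 13, so take 8; remainder 4
3 ≤ 4 < 5, so take 3; remainder 1
1 ≤ 1 < 2, so take 1; remainder 0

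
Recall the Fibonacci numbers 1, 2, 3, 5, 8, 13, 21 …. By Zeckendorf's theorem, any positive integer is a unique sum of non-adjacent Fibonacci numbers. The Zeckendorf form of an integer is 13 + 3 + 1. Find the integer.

13 + 3 + 1 = 17.

17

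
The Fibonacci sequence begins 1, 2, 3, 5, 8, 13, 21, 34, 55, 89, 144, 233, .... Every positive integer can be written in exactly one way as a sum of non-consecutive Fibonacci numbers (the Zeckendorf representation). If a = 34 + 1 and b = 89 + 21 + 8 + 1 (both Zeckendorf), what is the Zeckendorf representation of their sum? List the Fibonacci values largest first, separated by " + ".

The two numbers are 35 and 119, so their sum is 154.
Greedy algorithm:
take 144 (≤ 154); 154 − 144 = 10
take 8 (≤ 10); 10 − 8 = 2
take 2 (≤ 2); 2 − 2 = 0

144 + 8 + 2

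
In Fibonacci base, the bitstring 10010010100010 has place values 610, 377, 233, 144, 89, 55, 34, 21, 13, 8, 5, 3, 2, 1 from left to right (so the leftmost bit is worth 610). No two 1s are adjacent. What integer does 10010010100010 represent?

803

Summing the place values of the 1 bits: 610 + 144 + 34 + 13 + 2 = 803.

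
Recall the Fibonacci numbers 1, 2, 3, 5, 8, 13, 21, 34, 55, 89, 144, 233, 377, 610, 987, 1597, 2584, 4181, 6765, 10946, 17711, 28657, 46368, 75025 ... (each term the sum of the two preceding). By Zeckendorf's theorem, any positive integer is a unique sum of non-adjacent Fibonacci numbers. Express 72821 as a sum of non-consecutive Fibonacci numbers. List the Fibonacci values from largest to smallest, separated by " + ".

Greedy algorithm:
take 46368 (≤ 72821); 72821 − 46368 = 26453
take 17711 (≤ 26453); 26453 − 17711 = 8742
take 6765 (≤ 8742); 8742 − 6765 = 1977
take 1597 (≤ 1977); 1977 − 1597 = 380
take 377 (≤ 380); 380 − 377 = 3
take 3 (≤ 3); 3 − 3 = 0
So 72821 = 46368 + 17711 + 6765 + 1597 + 377 + 3, with no two terms consecutive in the sequence.

46368 + 17711 + 6765 + 1597 + 377 + 3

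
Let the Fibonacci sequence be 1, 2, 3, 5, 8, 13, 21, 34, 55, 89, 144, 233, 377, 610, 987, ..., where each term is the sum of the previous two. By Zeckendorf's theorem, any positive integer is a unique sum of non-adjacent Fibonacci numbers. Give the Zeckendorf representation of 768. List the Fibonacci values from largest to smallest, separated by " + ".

610 + 144 + 13 + 1

take 610 (≤ 768); 768 − 610 = 158
take 144 (≤ 158); 158 − 144 = 14
take 13 (≤ 14); 14 − 13 = 1
take 1 (≤ 1); 1 − 1 = 0
So 768 = 610 + 144 + 13 + 1, with no two terms consecutive in the sequence.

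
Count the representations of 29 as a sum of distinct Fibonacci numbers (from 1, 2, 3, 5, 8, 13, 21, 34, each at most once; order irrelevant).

Starting from the Zeckendorf form and repeatedly splitting a term F_k into F_{k−1} + F_{k−2} (when neither is already used) reaches every representation.
29 = 21+8 = 21+5+3 = 21+5+2+1 = 13+8+5+3 = 13+8+5+2+1 — 5 representations.

5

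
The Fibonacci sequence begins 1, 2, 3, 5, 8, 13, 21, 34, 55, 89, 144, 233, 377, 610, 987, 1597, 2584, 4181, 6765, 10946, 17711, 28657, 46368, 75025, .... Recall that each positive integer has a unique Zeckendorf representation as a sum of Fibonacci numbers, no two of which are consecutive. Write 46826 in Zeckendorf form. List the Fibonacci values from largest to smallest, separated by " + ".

46368 + 377 + 55 + 21 + 5

largest Fibonacci ≤ 46826 is 46368; 46826 − 46368 = 458
largest Fibonacci ≤ 458 is 377; 458 − 377 = 81
largest Fibonacci ≤ 81 is 55; 81 − 55 = 26
largest Fibonacci ≤ 26 is 21; 26 − 21 = 5
largest Fibonacci ≤ 5 is 5; 5 − 5 = 0
So 46826 = 46368 + 377 + 55 + 21 + 5, with no two terms consecutive in the sequence.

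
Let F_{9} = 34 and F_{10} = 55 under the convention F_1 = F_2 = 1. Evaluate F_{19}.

4181

By F_{2k+1} = F_k² + F_{k+1}²: F_{19} = 34² + 55² = 1156 + 3025 = 4181.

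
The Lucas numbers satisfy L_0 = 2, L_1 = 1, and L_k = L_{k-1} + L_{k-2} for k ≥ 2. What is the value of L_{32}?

4870847

Iterating the recurrence up to L_{27} = 439204 and L_{26} = 271443:
L_{28} = L_{27} + L_{26} = 439204 + 271443 = 710647
L_{29} = L_{28} + L_{27} = 710647 + 439204 = 1149851
L_{30} = L_{29} + L_{28} = 1149851 + 710647 = 1860498
L_{31} = L_{30} + L_{29} = 1860498 + 1149851 = 3010349
L_{32} = L_{31} + L_{30} = 3010349 + 1860498 = 4870847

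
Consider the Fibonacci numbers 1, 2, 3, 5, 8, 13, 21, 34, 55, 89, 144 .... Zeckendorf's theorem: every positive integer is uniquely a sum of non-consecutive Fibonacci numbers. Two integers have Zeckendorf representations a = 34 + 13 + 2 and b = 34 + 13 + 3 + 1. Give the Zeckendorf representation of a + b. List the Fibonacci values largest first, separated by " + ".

The two numbers are 49 and 51, so their sum is 100.
Repeatedly subtract the largest Fibonacci number that fits:
take 89 (≤ 100); 100 − 89 = 11
take 8 (≤ 11); 11 − 8 = 3
take 3 (≤ 3); 3 − 3 = 0

89 + 8 + 3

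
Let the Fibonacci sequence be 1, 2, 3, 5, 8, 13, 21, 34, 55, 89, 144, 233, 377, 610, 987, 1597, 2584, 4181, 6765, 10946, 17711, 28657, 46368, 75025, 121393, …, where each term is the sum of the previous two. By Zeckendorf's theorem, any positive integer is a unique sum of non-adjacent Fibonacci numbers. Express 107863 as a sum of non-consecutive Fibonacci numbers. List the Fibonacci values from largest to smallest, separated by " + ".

75025 + 28657 + 4181

Greedily peel off the largest Fibonacci term at each step:
subtract 75025 from 107863: 32838 remains
subtract 28657 from 32838: 4181 remains
subtract 4181 from 4181: 0 remains
So 107863 = 75025 + 28657 + 4181, with no two terms consecutive in the sequence.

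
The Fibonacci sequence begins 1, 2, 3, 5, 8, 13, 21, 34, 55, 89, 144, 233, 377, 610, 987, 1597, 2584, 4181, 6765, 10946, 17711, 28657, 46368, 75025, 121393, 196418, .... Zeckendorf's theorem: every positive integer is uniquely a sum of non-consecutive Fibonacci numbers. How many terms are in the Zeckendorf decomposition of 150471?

6

150471 − 121393 = 29078
29078 − 28657 = 421
421 − 377 = 44
44 − 34 = 10
10 − 8 = 2
2 − 2 = 0
150471 = 121393 + 28657 + 377 + 34 + 8 + 2, which has 6 terms.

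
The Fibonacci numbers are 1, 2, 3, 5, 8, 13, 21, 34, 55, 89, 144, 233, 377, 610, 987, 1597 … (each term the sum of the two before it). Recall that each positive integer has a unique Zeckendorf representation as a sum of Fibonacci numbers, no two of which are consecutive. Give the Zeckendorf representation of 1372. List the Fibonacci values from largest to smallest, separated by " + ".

1372 − 987 = 385
385 − 377 = 8
8 − 8 = 0
So 1372 = 987 + 377 + 8, with no two terms consecutive in the sequence.

987 + 377 + 8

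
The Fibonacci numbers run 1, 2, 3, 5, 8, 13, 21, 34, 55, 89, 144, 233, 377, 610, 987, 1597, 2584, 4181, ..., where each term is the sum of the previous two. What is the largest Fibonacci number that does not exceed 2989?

2584 ≤ 2989 < 4181, so the largest Fibonacci number not exceeding 2989 is 2584.

2584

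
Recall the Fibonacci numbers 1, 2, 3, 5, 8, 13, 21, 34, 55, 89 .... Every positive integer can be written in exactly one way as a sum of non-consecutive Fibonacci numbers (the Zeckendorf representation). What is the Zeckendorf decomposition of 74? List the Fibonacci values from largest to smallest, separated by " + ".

Greedy algorithm:
subtract 55 from 74: 19 remains
subtract 13 from 19: 6 remains
subtract 5 from 6: 1 remains
subtract 1 from 1: 0 remains
So 74 = 55 + 13 + 5 + 1, with no two terms consecutive in the sequence.

55 + 13 + 5 + 1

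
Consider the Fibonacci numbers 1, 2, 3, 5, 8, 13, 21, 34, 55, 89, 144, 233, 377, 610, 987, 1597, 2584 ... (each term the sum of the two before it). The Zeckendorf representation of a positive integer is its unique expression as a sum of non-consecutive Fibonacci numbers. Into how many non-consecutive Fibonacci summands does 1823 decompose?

6

Greedy algorithm:
1823 − 1597 = 226
226 − 144 = 82
82 − 55 = 27
27 − 21 = 6
6 − 5 = 1
1 − 1 = 0
1823 = 1597 + 144 + 55 + 21 + 5 + 1, which has 6 terms.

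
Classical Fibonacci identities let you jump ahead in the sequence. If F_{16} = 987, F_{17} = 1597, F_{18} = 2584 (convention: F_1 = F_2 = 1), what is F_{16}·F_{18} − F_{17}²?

-1

987·2584 − 1597² = 2550408 − 2550409 = -1. (Cassini's identity: F_{k−1}F_{k+1} − F_k² = (−1)^k.)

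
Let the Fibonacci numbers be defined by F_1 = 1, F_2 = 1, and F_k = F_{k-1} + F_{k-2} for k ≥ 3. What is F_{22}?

17711

Iterating the recurrence up to F_{18} = 2584 and F_{17} = 1597:
F_{19} = F_{18} + F_{17} = 2584 + 1597 = 4181
F_{20} = F_{19} + F_{18} = 4181 + 2584 = 6765
F_{21} = F_{20} + F_{19} = 6765 + 4181 = 10946
F_{22} = F_{21} + F_{20} = 10946 + 6765 = 17711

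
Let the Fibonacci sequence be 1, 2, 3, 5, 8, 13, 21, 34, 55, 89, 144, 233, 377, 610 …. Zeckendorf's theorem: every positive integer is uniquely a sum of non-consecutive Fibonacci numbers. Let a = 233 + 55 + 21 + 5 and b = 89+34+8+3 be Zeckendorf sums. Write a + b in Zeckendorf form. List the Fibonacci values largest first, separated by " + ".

377 + 55 + 13 + 3

The two numbers are 314 and 134, so their sum is 448.
largest Fibonacci ≤ 448 is 377; 448 − 377 = 71
largest Fibonacci ≤ 71 is 55; 71 − 55 = 16
largest Fibonacci ≤ 16 is 13; 16 − 13 = 3
largest Fibonacci ≤ 3 is 3; 3 − 3 = 0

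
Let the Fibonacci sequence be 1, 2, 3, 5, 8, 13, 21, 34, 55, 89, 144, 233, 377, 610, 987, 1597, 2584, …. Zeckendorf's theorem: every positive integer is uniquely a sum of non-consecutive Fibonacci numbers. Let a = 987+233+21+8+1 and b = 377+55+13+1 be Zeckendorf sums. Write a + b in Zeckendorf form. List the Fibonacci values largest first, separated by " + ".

The two numbers are 1250 and 446, so their sum is 1696.
largest Fibonacci ≤ 1696 is 1597; 1696 − 1597 = 99
largest Fibonacci ≤ 99 is 89; 99 − 89 = 10
largest Fibonacci ≤ 10 is 8; 10 − 8 = 2
largest Fibonacci ≤ 2 is 2; 2 − 2 = 0

1597 + 89 + 8 + 2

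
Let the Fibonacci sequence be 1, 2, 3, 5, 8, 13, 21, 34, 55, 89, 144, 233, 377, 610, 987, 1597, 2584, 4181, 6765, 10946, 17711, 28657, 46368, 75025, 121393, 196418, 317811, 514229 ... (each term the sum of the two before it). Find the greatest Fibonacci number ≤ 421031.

317811 ≤ 421031 < 514229, so the largest Fibonacci number not exceeding 421031 is 317811.

317811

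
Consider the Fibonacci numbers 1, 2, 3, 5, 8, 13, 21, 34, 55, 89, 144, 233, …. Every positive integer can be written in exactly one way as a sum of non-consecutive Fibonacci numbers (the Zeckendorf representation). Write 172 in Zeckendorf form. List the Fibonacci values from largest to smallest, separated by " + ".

144 + 21 + 5 + 2

172 − 144 = 28
28 − 21 = 7
7 − 5 = 2
2 − 2 = 0
So 172 = 144 + 21 + 5 + 2, with no two terms consecutive in the sequence.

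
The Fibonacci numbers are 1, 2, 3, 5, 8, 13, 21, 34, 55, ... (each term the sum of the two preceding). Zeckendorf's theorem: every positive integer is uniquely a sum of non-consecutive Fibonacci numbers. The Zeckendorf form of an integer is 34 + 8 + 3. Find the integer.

45

34 + 8 + 3 = 45.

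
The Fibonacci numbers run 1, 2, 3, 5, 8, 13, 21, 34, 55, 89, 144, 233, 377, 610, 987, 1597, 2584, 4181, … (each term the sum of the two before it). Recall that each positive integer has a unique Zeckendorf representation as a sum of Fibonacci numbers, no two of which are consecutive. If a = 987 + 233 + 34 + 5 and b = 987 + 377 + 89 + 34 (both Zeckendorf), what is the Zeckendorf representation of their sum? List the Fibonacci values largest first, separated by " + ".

The two numbers are 1259 and 1487, so their sum is 2746.
Greedily peel off the largest Fibonacci term at each step:
subtract 2584 from 2746: 162 remains
subtract 144 from 162: 18 remains
subtract 13 from 18: 5 remains
subtract 5 from 5: 0 remains

2584 + 144 + 13 + 5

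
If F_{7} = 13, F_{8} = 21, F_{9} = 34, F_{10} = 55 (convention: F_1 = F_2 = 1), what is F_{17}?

By the addition formula F_{m+n} = F_m F_{n+1} + F_{m−1} F_n with m=10, n=7: F_{17} = 55·21 + 34·13 = 1155 + 442 = 1597.

1597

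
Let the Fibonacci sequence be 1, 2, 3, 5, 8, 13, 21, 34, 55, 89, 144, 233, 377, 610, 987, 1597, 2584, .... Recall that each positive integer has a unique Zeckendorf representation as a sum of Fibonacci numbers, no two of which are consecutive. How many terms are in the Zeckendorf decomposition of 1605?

2

1605: greatest Fibonacci not exceeding it is 1597, leaving 8
8: greatest Fibonacci not exceeding it is 8, leaving 0
1605 = 1597 + 8, which has 2 terms.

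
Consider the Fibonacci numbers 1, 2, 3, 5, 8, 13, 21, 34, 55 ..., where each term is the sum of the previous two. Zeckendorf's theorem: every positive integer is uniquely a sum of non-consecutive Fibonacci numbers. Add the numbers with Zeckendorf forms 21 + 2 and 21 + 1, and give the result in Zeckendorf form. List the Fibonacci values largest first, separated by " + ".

34 + 8 + 3

The two numbers are 23 and 22, so their sum is 45.
34 ≤ 45 < 55, so take 34; remainder 11
8 ≤ 11 < 13, so take 8; remainder 3
3 ≤ 3 < 5, so take 3; remainder 0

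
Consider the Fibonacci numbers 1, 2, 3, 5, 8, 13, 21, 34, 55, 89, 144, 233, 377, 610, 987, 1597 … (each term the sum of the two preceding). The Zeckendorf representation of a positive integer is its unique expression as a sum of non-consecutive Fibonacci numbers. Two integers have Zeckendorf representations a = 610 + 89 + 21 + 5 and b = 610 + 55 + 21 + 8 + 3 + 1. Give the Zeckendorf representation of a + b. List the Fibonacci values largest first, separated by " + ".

The two numbers are 725 and 698, so their sum is 1423.
Greedily peel off the largest Fibonacci term at each step:
subtract 987 from 1423: 436 remains
subtract 377 from 436: 59 remains
subtract 55 from 59: 4 remains
subtract 3 from 4: 1 remains
subtract 1 from 1: 0 remains

987 + 377 + 55 + 3 + 1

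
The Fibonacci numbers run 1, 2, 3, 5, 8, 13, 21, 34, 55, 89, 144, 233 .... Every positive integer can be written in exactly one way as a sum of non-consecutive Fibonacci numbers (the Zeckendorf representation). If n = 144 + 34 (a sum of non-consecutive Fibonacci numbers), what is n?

178

144 + 34 = 178.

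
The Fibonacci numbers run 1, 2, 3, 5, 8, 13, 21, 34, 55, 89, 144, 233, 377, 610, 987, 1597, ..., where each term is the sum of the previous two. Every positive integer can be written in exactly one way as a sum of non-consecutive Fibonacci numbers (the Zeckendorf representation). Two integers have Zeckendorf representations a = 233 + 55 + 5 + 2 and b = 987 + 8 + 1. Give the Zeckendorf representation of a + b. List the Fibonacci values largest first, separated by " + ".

The two numbers are 295 and 996, so their sum is 1291.
Greedy algorithm:
take 987 (≤ 1291); 1291 − 987 = 304
take 233 (≤ 304); 304 − 233 = 71
take 55 (≤ 71); 71 − 55 = 16
take 13 (≤ 16); 16 − 13 = 3
take 3 (≤ 3); 3 − 3 = 0

987 + 233 + 55 + 13 + 3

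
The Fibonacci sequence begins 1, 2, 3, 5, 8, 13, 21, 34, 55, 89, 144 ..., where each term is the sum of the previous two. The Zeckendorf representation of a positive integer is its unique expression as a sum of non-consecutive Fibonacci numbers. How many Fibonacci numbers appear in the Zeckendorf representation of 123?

89 ≤ 123 < 144, so take 89; remainder 34
34 ≤ 34 < 55, so take 34; remainder 0
123 = 89 + 34, which has 2 terms.

2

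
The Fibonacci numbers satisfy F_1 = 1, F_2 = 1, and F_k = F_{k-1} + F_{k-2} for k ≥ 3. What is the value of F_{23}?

Iterating the recurrence up to F_{18} = 2584 and F_{17} = 1597:
F_{19} = F_{18} + F_{17} = 2584 + 1597 = 4181
F_{20} = F_{19} + F_{18} = 4181 + 2584 = 6765
F_{21} = F_{20} + F_{19} = 6765 + 4181 = 10946
F_{22} = F_{21} + F_{20} = 10946 + 6765 = 17711
F_{23} = F_{22} + F_{21} = 17711 + 10946 = 28657

28657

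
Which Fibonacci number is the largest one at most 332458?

317811

317811 ≤ 332458 < 514229, so the largest Fibonacci number not exceeding 332458 is 317811.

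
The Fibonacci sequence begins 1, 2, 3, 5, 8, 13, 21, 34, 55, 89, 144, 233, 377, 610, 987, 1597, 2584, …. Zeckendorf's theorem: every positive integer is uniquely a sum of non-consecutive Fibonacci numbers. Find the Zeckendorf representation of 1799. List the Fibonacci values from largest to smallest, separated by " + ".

Repeatedly subtract the largest Fibonacci number that fits:
largest Fibonacci ≤ 1799 is 1597; 1799 − 1597 = 202
largest Fibonacci ≤ 202 is 144; 202 − 144 = 58
largest Fibonacci ≤ 58 is 55; 58 − 55 = 3
largest Fibonacci ≤ 3 is 3; 3 − 3 = 0
So 1799 = 1597 + 144 + 55 + 3, with no two terms consecutive in the sequence.

1597 + 144 + 55 + 3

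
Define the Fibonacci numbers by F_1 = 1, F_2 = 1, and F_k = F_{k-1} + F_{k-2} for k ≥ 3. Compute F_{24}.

Iterating the recurrence up to F_{19} = 4181 and F_{18} = 2584:
F_{20} = F_{19} + F_{18} = 4181 + 2584 = 6765
F_{21} = F_{20} + F_{19} = 6765 + 4181 = 10946
F_{22} = F_{21} + F_{20} = 10946 + 6765 = 17711
F_{23} = F_{22} + F_{21} = 17711 + 10946 = 28657
F_{24} = F_{23} + F_{22} = 28657 + 17711 = 46368

46368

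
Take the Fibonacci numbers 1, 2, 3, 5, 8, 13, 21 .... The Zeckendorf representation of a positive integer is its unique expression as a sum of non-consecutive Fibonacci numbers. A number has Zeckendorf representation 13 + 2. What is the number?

13 + 2 = 15.

15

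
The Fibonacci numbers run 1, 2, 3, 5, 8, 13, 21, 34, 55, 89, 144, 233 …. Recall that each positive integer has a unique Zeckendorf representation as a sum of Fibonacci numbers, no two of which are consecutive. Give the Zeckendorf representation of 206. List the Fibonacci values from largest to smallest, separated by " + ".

144 + 55 + 5 + 2

take 144 (≤ 206); 206 − 144 = 62
take 55 (≤ 62); 62 − 55 = 7
take 5 (≤ 7); 7 − 5 = 2
take 2 (≤ 2); 2 − 2 = 0
So 206 = 144 + 55 + 5 + 2, with no two terms consecutive in the sequence.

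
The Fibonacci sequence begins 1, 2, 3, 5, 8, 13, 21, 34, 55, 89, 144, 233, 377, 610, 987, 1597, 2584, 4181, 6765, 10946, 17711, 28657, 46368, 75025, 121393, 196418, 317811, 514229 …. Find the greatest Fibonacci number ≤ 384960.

317811 ≤ 384960 < 514229, so the largest Fibonacci number not exceeding 384960 is 317811.

317811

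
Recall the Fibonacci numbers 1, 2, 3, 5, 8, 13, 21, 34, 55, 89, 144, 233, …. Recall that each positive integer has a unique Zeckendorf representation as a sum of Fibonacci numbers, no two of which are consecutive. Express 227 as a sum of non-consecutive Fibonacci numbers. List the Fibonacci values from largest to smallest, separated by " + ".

144 + 55 + 21 + 5 + 2

Repeatedly subtract the largest Fibonacci number that fits:
largest Fibonacci ≤ 227 is 144; 227 − 144 = 83
largest Fibonacci ≤ 83 is 55; 83 − 55 = 28
largest Fibonacci ≤ 28 is 21; 28 − 21 = 7
largest Fibonacci ≤ 7 is 5; 7 − 5 = 2
largest Fibonacci ≤ 2 is 2; 2 − 2 = 0
So 227 = 144 + 55 + 21 + 5 + 2, with no two terms consecutive in the sequence.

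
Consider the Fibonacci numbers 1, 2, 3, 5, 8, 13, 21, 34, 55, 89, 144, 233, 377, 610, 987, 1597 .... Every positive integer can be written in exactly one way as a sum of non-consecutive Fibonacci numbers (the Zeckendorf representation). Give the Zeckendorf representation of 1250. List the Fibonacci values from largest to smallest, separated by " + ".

Greedily peel off the largest Fibonacci term at each step:
987 ≤ 1250 < 1597, so take 987; remainder 263
233 ≤ 263 < 377, so take 233; remainder 30
21 ≤ 30 < 34, so take 21; remainder 9
8 ≤ 9 < 13, so take 8; remainder 1
1 ≤ 1 < 2, so take 1; remainder 0
So 1250 = 987 + 233 + 21 + 8 + 1, with no two terms consecutive in the sequence.

987 + 233 + 21 + 8 + 1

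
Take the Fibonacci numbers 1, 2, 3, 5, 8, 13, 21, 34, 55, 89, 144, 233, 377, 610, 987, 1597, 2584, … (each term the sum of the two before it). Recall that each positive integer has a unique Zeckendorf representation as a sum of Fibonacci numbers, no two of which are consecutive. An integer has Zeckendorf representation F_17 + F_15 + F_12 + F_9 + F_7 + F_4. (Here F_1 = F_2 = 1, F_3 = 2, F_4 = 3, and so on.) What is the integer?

2401

F_17 + F_15 + F_12 + F_9 + F_7 + F_4 = 1597 + 610 + 144 + 34 + 13 + 3 = 2401.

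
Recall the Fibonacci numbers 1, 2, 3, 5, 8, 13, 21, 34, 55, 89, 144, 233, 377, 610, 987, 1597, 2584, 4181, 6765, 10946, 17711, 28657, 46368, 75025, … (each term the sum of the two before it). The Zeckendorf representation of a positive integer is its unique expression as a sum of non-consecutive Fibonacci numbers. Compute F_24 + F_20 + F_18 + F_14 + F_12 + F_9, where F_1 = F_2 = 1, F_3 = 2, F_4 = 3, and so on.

56272

F_24 + F_20 + F_18 + F_14 + F_12 + F_9 = 46368 + 6765 + 2584 + 377 + 144 + 34 = 56272.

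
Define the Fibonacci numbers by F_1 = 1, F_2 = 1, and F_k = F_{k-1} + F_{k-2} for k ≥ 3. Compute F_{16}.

Iterating the recurrence up to F_{9} = 34 and F_{8} = 21:
F_{10} = F_{9} + F_{8} = 34 + 21 = 55
F_{11} = F_{10} + F_{9} = 55 + 34 = 89
F_{12} = F_{11} + F_{10} = 89 + 55 = 144
F_{13} = F_{12} + F_{11} = 144 + 89 = 233
F_{14} = F_{13} + F_{12} = 233 + 144 = 377
F_{15} = F_{14} + F_{13} = 377 + 233 = 610
F_{16} = F_{15} + F_{14} = 610 + 377 = 987

987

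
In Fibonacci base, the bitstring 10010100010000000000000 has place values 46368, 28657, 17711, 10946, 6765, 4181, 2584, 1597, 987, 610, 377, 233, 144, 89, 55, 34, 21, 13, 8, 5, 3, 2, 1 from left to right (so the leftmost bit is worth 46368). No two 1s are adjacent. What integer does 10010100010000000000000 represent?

62105

Summing the place values of the 1 bits: 46368 + 10946 + 4181 + 610 = 62105.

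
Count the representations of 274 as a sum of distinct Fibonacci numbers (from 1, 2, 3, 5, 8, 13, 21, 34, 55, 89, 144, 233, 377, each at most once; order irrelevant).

5

Each representation comes from the Zeckendorf form by replacing some F_k with F_{k−1} + F_{k−2} where possible.
274 = 233+34+5+2 = 233+21+13+5+2 = 144+89+34+5+2 = … (2 more), for 5 in all.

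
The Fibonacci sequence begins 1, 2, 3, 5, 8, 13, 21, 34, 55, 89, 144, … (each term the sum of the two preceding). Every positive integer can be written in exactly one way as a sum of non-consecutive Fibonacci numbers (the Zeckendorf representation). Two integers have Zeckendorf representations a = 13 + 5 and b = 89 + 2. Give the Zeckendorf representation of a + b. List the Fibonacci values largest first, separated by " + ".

89 + 13 + 5 + 2

The two numbers are 18 and 91, so their sum is 109.
Repeatedly subtract the largest Fibonacci number that fits:
89 ≤ 109 < 144, so take 89; remainder 20
13 ≤ 20 < 21, so take 13; remainder 7
5 ≤ 7 < 8, so take 5; remainder 2
2 ≤ 2 < 3, so take 2; remainder 0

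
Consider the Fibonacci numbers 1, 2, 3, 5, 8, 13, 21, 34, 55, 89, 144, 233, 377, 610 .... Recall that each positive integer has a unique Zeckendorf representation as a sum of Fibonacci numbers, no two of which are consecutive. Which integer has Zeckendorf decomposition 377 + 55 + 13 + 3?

448

377 + 55 + 13 + 3 = 448.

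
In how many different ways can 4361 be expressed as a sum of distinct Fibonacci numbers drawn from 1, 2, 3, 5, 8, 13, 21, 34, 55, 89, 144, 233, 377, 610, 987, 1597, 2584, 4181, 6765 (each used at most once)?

Each representation comes from the Zeckendorf form by replacing some F_k with F_{k−1} + F_{k−2} where possible.
4361 = 4181+144+34+2 = 4181+144+21+13+2 = 4181+89+55+34+2 = … (21 more), for 24 in all.

24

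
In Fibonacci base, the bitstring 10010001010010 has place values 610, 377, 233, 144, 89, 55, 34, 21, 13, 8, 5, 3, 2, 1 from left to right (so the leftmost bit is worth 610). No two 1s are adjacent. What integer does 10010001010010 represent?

785

Summing the place values of the 1 bits: 610 + 144 + 21 + 8 + 2 = 785.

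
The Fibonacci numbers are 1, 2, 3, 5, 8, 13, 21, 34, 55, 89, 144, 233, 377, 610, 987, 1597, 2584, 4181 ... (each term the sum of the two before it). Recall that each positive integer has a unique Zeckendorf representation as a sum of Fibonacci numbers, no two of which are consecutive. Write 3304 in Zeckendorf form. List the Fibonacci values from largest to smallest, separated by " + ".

2584 + 610 + 89 + 21

Greedily peel off the largest Fibonacci term at each step:
3304 − 2584 = 720
720 − 610 = 110
110 − 89 = 21
21 − 21 = 0
So 3304 = 2584 + 610 + 89 + 21, with no two terms consecutive in the sequence.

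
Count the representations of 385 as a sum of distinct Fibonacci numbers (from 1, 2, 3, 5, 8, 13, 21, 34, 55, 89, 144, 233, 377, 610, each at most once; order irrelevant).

Starting from the Zeckendorf form and repeatedly splitting a term F_k into F_{k−1} + F_{k−2} (when neither is already used) reaches every representation.
385 = 377+8 = 377+5+3 = 233+144+8 = 377+5+2+1 = … (10 more), for 14 in all.

14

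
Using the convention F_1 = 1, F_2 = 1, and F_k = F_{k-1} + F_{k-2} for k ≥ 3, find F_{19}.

4181

Iterating the recurrence up to F_{15} = 610 and F_{14} = 377:
F_{16} = F_{15} + F_{14} = 610 + 377 = 987
F_{17} = F_{16} + F_{15} = 987 + 610 = 1597
F_{18} = F_{17} + F_{16} = 1597 + 987 = 2584
F_{19} = F_{18} + F_{17} = 2584 + 1597 = 4181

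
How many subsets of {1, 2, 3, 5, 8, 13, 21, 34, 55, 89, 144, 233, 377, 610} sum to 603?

Each representation comes from the Zeckendorf form by replacing some F_k with F_{k−1} + F_{k−2} where possible.
603 = 377+144+55+21+5+1 = 377+144+55+21+3+2+1 = 377+144+55+13+8+5+1 = 377+144+55+13+8+3+2+1 = 377+144+34+21+13+8+5+1 = … (5 more), for 10 in all.

10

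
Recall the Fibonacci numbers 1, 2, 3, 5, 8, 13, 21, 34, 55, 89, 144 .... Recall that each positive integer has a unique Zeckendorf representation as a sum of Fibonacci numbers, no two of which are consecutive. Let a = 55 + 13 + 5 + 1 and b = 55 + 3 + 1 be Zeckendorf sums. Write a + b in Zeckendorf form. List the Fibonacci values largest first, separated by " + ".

89 + 34 + 8 + 2

The two numbers are 74 and 59, so their sum is 133.
subtract 89 from 133: 44 remains
subtract 34 from 44: 10 remains
subtract 8 from 10: 2 remains
subtract 2 from 2: 0 remains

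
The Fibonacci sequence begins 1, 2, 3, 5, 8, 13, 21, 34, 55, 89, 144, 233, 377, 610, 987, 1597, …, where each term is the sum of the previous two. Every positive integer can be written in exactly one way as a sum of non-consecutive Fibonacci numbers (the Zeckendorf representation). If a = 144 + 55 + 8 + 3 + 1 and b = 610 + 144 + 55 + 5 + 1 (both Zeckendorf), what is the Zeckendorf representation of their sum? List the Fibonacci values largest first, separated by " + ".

The two numbers are 211 and 815, so their sum is 1026.
subtract 987 from 1026: 39 remains
subtract 34 from 39: 5 remains
subtract 5 from 5: 0 remains

987 + 34 + 5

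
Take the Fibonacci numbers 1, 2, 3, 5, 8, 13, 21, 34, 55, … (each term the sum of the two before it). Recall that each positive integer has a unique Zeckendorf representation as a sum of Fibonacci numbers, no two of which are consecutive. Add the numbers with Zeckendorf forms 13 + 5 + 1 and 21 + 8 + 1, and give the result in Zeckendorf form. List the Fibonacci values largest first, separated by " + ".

34 + 13 + 2

The two numbers are 19 and 30, so their sum is 49.
Greedy algorithm:
take 34 (≤ 49); 49 − 34 = 15
take 13 (≤ 15); 15 − 13 = 2
take 2 (≤ 2); 2 − 2 = 0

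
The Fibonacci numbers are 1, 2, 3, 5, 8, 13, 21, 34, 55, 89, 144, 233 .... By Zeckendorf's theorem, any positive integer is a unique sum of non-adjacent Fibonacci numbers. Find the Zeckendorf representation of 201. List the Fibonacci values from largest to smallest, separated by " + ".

144 + 55 + 2

201: greatest Fibonacci not exceeding it is 144, leaving 57
57: greatest Fibonacci not exceeding it is 55, leaving 2
2: greatest Fibonacci not exceeding it is 2, leaving 0
So 201 = 144 + 55 + 2, with no two terms consecutive in the sequence.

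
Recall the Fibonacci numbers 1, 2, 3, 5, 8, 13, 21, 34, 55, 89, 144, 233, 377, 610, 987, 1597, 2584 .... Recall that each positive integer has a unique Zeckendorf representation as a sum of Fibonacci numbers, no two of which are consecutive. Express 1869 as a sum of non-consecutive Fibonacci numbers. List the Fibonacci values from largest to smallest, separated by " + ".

1597 + 233 + 34 + 5

Greedy algorithm:
largest Fibonacci ≤ 1869 is 1597; 1869 − 1597 = 272
largest Fibonacci ≤ 272 is 233; 272 − 233 = 39
largest Fibonacci ≤ 39 is 34; 39 − 34 = 5
largest Fibonacci ≤ 5 is 5; 5 − 5 = 0
So 1869 = 1597 + 233 + 34 + 5, with no two terms consecutive in the sequence.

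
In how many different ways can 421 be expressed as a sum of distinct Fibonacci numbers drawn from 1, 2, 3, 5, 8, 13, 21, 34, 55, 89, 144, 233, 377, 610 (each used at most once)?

12

Starting from the Zeckendorf form and repeatedly splitting a term F_k into F_{k−1} + F_{k−2} (when neither is already used) reaches every representation.
421 = 377+34+8+2 = 377+34+5+3+2 = 377+21+13+8+2 = … (9 more), for 12 in all.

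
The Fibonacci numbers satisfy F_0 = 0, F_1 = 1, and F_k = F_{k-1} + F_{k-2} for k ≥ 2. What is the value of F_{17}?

Iterating the recurrence up to F_{10} = 55 and F_{9} = 34:
F_{11} = F_{10} + F_{9} = 55 + 34 = 89
F_{12} = F_{11} + F_{10} = 89 + 55 = 144
F_{13} = F_{12} + F_{11} = 144 + 89 = 233
F_{14} = F_{13} + F_{12} = 233 + 144 = 377
F_{15} = F_{14} + F_{13} = 377 + 233 = 610
F_{16} = F_{15} + F_{14} = 610 + 377 = 987
F_{17} = F_{16} + F_{15} = 987 + 610 = 1597

1597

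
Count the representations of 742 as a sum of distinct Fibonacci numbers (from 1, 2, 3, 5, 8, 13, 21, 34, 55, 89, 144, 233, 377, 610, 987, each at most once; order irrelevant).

14

Starting from the Zeckendorf form and repeatedly splitting a term F_k into F_{k−1} + F_{k−2} (when neither is already used) reaches every representation.
742 = 610+89+34+8+1 = 610+89+34+5+3+1 = 610+89+21+13+8+1 = … (11 more), for 14 in all.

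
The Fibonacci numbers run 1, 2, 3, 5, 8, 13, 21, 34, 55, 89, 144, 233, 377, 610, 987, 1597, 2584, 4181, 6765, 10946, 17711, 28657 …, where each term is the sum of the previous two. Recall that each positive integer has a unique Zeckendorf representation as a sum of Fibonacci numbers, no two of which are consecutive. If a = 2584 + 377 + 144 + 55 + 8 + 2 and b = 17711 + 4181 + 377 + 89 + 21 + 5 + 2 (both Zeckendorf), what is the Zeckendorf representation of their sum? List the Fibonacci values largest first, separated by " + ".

17711 + 6765 + 987 + 89 + 3 + 1

The two numbers are 3170 and 22386, so their sum is 25556.
Repeatedly subtract the largest Fibonacci number that fits:
subtract 17711 from 25556: 7845 remains
subtract 6765 from 7845: 1080 remains
subtract 987 from 1080: 93 remains
subtract 89 from 93: 4 remains
subtract 3 from 4: 1 remains
subtract 1 from 1: 0 remains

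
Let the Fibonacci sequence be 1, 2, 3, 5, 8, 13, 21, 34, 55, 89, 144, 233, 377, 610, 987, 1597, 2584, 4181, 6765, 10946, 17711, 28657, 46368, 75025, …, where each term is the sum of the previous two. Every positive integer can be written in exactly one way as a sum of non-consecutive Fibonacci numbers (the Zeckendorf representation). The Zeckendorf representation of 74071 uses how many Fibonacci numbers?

9

Repeatedly subtract the largest Fibonacci number that fits:
74071 − 46368 = 27703
27703 − 17711 = 9992
9992 − 6765 = 3227
3227 − 2584 = 643
643 − 610 = 33
33 − 21 = 12
12 − 8 = 4
4 − 3 = 1
1 − 1 = 0
74071 = 46368 + 17711 + 6765 + 2584 + 610 + 21 + 8 + 3 + 1, which has 9 terms.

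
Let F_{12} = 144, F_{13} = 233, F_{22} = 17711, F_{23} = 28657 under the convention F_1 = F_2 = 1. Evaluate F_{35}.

By the addition formula F_{m+n} = F_m F_{n+1} + F_{m−1} F_n with m=13, n=22: F_{35} = 233·28657 + 144·17711 = 6677081 + 2550384 = 9227465.

9227465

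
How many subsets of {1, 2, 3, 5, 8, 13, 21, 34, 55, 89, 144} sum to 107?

7

107 = 89+13+5 = 89+13+3+2 = 55+34+13+5 = 89+8+5+3+2 = 55+34+13+3+2 = … (2 more), for 7 in all.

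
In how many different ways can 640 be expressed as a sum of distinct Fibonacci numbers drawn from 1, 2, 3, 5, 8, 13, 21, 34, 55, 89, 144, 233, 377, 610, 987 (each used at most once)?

12

Each representation comes from the Zeckendorf form by replacing some F_k with F_{k−1} + F_{k−2} where possible.
640 = 610+21+8+1 = 610+21+5+3+1 = 377+233+21+8+1 = 610+13+8+5+3+1 = 377+233+21+5+3+1 = … (7 more), for 12 in all.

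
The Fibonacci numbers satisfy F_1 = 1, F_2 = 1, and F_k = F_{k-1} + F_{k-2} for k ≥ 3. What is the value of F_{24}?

Iterating the recurrence up to F_{19} = 4181 and F_{18} = 2584:
F_{20} = F_{19} + F_{18} = 4181 + 2584 = 6765
F_{21} = F_{20} + F_{19} = 6765 + 4181 = 10946
F_{22} = F_{21} + F_{20} = 10946 + 6765 = 17711
F_{23} = F_{22} + F_{21} = 17711 + 10946 = 28657
F_{24} = F_{23} + F_{22} = 28657 + 17711 = 46368

46368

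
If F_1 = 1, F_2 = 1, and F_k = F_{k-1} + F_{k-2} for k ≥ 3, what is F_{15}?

Iterating the recurrence up to F_{11} = 89 and F_{10} = 55:
F_{12} = F_{11} + F_{10} = 89 + 55 = 144
F_{13} = F_{12} + F_{11} = 144 + 89 = 233
F_{14} = F_{13} + F_{12} = 233 + 144 = 377
F_{15} = F_{14} + F_{13} = 377 + 233 = 610

610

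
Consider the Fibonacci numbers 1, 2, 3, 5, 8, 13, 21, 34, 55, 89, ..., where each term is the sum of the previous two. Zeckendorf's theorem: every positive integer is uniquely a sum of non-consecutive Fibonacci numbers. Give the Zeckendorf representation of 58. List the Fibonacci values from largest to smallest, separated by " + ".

55 + 3

take 55 (≤ 58); 58 − 55 = 3
take 3 (≤ 3); 3 − 3 = 0
So 58 = 55 + 3, with no two terms consecutive in the sequence.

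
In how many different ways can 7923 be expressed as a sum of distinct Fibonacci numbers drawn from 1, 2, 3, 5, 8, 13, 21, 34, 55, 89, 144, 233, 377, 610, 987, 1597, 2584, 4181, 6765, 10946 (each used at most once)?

7923 = 6765+987+144+21+5+1 = 6765+987+144+21+3+2+1 = 6765+987+144+13+8+5+1 = 6765+987+89+55+21+5+1 = … (64 more), for 68 in all.

68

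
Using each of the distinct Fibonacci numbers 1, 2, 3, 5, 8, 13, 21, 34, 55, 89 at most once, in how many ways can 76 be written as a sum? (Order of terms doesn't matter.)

Starting from the Zeckendorf form and repeatedly splitting a term F_k into F_{k−1} + F_{k−2} (when neither is already used) reaches every representation.
76 = 55+21 = 55+13+8 = 55+13+5+3 = 34+21+13+8 = … (3 more), for 7 in all.

7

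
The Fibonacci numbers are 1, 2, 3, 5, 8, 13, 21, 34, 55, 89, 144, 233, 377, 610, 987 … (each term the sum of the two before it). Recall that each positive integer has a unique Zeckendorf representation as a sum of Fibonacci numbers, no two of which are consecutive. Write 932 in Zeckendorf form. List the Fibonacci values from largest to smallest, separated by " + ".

Repeatedly subtract the largest Fibonacci number that fits:
subtract 610 from 932: 322 remains
subtract 233 from 322: 89 remains
subtract 89 from 89: 0 remains
So 932 = 610 + 233 + 89, with no two terms consecutive in the sequence.

610 + 233 + 89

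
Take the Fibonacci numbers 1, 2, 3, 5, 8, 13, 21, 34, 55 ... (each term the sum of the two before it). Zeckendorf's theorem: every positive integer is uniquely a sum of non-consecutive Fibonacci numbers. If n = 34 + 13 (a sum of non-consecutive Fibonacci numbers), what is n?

47

34 + 13 = 47.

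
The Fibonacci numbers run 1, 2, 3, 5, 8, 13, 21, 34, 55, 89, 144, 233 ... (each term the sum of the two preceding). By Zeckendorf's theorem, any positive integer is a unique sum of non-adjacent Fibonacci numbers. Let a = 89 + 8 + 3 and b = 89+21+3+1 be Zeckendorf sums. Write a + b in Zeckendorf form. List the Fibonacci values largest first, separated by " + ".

The two numbers are 100 and 114, so their sum is 214.
214: greatest Fibonacci not exceeding it is 144, leaving 70
70: greatest Fibonacci not exceeding it is 55, leaving 15
15: greatest Fibonacci not exceeding it is 13, leaving 2
2: greatest Fibonacci not exceeding it is 2, leaving 0

144 + 55 + 13 + 2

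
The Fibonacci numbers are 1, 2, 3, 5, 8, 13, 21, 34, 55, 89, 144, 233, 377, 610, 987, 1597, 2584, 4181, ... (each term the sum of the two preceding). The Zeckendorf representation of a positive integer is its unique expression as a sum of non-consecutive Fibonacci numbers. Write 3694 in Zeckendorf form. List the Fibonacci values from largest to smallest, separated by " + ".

2584 + 987 + 89 + 34

Greedy algorithm:
subtract 2584 from 3694: 1110 remains
subtract 987 from 1110: 123 remains
subtract 89 from 123: 34 remains
subtract 34 from 34: 0 remains
So 3694 = 2584 + 987 + 89 + 34, with no two terms consecutive in the sequence.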